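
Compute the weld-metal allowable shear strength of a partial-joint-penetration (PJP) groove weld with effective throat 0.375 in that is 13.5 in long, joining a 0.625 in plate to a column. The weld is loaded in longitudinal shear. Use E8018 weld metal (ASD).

E80XX → F_EXX = 80 ksi.
Effective throat (given) t_e = 0.375 in.
A_we = 0.375 × 13.5 = 5.062 in².
F_nw = 0.6 F_EXX = 48 ksi.
R_n/Ω = (48 × 5.062) / 2.0 = 121.5 kip.

R_n/Ω ≈ 122 kip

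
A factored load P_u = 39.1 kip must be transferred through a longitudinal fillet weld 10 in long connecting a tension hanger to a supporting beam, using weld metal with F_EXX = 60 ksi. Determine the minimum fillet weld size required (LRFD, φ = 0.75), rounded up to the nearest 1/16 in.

Total weld length L = 10 in.
Required throat t_e = P_u / (φ × 0.6 F_EXX × L) = 39.1 / (0.75 × 0.6 × 60 × 10) = 0.1448 in.
Required leg w = t_e / 0.707 = 0.2048 in → use 1/4 in.

w = 1/4 in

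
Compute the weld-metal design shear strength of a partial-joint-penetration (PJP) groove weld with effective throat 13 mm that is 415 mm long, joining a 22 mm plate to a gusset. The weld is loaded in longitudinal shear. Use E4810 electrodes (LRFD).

φR_n ≈ 1170 kN

E48XX → F_EXX = 480 MPa.
Effective throat (given) t_e = 13 mm.
A_we = 13 × 415 = 5395 mm².
F_nw = 0.6 F_EXX = 288 MPa.
φR_n = 0.75 × 288 × 5395 × 10⁻³ = 1165 kN.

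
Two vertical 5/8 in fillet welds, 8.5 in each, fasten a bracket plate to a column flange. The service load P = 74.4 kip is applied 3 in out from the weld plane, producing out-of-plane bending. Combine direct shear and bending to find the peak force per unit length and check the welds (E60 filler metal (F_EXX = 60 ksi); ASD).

L_w = 2 × 8.5 = 17 in; section modulus (unit throat) S = 2 × L²/6 = 24.08 in².
Direct shear f_v = P/L_w = 74.4/17 = 4.376 kip/in.
Moment M = P × e = 74.4 × 3 = 223.2 kip·in; bending f_b = M/S = 9.268 kip/in.
f_max = √(f_v² + f_b²) = √(4.376² + 9.268²) = 10.25 kip/in.
r_n/Ω = (1/2.0) × 0.6 × 60 × (0.707 × 0.625) = 7.954 kip/in → NOT adequate.

f_max ≈ 10.2 kip/in; NOT adequate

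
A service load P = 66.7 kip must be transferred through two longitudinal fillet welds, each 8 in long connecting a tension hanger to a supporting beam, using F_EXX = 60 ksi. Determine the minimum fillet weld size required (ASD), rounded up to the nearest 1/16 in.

w = 3/8 in

Total weld length L = 16 in.
Required throat t_e = P × Ω / (0.6 F_EXX × L) = 66.7 × 2.0 / (0.6 × 60 × 16) = 0.2316 in.
Required leg w = t_e / 0.707 = 0.3276 in → use 3/8 in.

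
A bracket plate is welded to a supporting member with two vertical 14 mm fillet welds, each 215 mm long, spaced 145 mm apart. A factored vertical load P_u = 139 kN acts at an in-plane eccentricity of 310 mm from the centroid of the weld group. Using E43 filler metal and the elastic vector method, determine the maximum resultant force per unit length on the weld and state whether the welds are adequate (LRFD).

f_max ≈ 1630 N/mm; adequate

E43XX → F_EXX = 430 MPa.
Total weld length L_w = 430 mm. Treat welds as unit-width lines.
Polar moment about centroid: J = 2[d³/12 + d(b/2)²] = 2[215³/12 + 215×72.5²] = 3917000 mm³.
Direct shear f_v = P/L_w = 139×10³ / 430 = 323.3 N/mm (vertical).
Torsion M = P·e = 139×10³ × 310 = 43090000 N·mm.
Critical point at (x, y) = (72.5, 107.5) from centroid. f_tx = M·y/J = 1183 N/mm; f_ty = M·x/J = 797.6 N/mm.
Resultant f_max = √[f_tx² + (f_v + f_ty)²] = √[1183² + (323.3 + 797.6)²] = 1629 N/mm.
Capacity per unit length: φr_n = 0.75 × 0.6 × 430 × (0.707 × 14) = 1915 N/mm.
1629 ≤ 1915 → adequate.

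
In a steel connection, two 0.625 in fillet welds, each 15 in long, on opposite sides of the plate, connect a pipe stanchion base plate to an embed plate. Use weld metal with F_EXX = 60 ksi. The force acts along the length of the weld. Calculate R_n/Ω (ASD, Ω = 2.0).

Effective throat t_e = 0.707 × 0.625 = 0.4419 in.
Total length L = 30 in; A_we = 0.4419 × 30 = 13.26 in².
F_nw = 0.6 F_EXX = 0.6 × 60 = 36 ksi.
R_n = 36 × 13.26 = 477.2 kip; R_n/Ω = 477.2/2.0 = 238.6 kip.

R_n/Ω ≈ 239 kip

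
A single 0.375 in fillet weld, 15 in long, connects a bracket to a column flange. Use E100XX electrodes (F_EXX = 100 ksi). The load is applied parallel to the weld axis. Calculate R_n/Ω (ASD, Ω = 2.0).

Effective throat t_e = 0.707 × 0.375 = 0.2651 in.
Total length L = 15 in; A_we = 0.2651 × 15 = 3.977 in².
F_nw = 0.6 F_EXX = 0.6 × 100 = 60 ksi.
R_n = 60 × 3.977 = 238.6 kip; R_n/Ω = 238.6/2.0 = 119.3 kip.

R_n/Ω ≈ 119 kip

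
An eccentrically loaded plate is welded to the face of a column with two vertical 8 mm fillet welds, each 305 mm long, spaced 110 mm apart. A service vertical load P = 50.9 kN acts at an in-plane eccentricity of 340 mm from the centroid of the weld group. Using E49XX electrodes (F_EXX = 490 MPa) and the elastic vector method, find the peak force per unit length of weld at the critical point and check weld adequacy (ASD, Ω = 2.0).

Total weld length L_w = 610 mm. Treat welds as unit-width lines.
Polar moment about centroid: J = 2[d³/12 + d(b/2)²] = 2[305³/12 + 305×55²] = 6574000 mm³.
Direct shear f_v = P/L_w = 50.9×10³ / 610 = 83.44 N/mm (vertical).
Torsion M = P·e = 50.9×10³ × 340 = 17306000 N·mm.
Critical point at (x, y) = (55, 152.5) from centroid. f_tx = M·y/J = 401.5 N/mm; f_ty = M·x/J = 144.8 N/mm.
Resultant f_max = √[f_tx² + (f_v + f_ty)²] = √[401.5² + (83.44 + 144.8)²] = 461.8 N/mm.
Capacity per unit length: r_n/Ω = (1/2.0) × 0.6 × 490 × (0.707 × 8) = 831.4 N/mm.
461.8 ≤ 831.4 → adequate.

f_max ≈ 462 N/mm; adequate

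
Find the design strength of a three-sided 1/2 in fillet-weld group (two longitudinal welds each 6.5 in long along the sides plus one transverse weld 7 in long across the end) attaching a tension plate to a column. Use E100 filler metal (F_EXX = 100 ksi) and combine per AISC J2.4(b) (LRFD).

t_e = 0.707 × 0.5 = 0.3535 in.
R_nwl = 0.6 × 100 × 0.3535 × 13 = 275.7 kips (longitudinal, 2 welds).
R_nwt = 0.6 × 100 × 0.3535 × 7 = 148.5 kips (transverse, base value).
(i) R_nwl + R_nwt = 424.2 kips; (ii) 0.85 R_nwl + 1.5 R_nwt = 457.1 kips.
R_n = max = 457.1 kips [governs: (ii)]; φR_n = 342.8 kips.

φR_n ≈ 343 kips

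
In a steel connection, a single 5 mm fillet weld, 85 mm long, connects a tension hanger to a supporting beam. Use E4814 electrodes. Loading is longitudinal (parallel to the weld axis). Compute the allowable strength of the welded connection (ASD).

E48XX → F_EXX = 480 MPa.
Effective throat t_e = 0.707 × 5 = 3.535 mm.
Total length L = 85 mm; A_we = 3.535 × 85 = 300.5 mm².
F_nw = 0.6 F_EXX = 0.6 × 480 = 288 MPa.
R_n = 288 × 300.5 × 10⁻³ = 86.54 kN; R_n/Ω = 86.54/2.0 = 43.27 kN.

R_n/Ω ≈ 43.3 kN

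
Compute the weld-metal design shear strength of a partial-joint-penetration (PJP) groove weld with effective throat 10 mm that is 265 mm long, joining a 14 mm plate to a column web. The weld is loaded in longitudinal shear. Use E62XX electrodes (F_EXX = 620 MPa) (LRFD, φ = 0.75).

φR_n ≈ 739 kN

Effective throat (given) t_e = 10 mm.
A_we = 10 × 265 = 2650 mm².
F_nw = 0.6 F_EXX = 372 MPa.
φR_n = 0.75 × 372 × 2650 × 10⁻³ = 739.4 kN.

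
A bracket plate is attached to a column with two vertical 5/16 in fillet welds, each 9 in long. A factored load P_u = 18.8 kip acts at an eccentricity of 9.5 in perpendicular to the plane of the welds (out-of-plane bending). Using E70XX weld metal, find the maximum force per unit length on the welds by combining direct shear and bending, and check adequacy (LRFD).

f_max ≈ 6.7 kip/in; adequate

E70XX → F_EXX = 70 ksi.
L_w = 2 × 9 = 18 in; section modulus (unit throat) S = 2 × L²/6 = 27 in².
Direct shear f_v = P/L_w = 18.8/18 = 1.044 kip/in.
Moment M = P × e = 18.8 × 9.5 = 178.6 kip·in; bending f_b = M/S = 6.615 kip/in.
f_max = √(f_v² + f_b²) = √(1.044² + 6.615²) = 6.697 kip/in.
φr_n = 0.75 × 0.6 × 70 × (0.707 × 0.3125) = 6.96 kip/in → adequate.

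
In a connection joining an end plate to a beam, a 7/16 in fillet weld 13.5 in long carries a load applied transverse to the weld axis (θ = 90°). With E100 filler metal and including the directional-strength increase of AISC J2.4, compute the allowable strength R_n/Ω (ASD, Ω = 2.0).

R_n/Ω ≈ 188 kip

E100XX → F_EXX = 100 ksi.
t_e = 0.707 × 0.4375 = 0.3093 in; A_we = 0.3093 × 13.5 = 4.176 in².
Directional factor: 1.0 + 0.5 sin^1.5(90°) = 1.5.
F_nw = 0.6 × 100 × 1.5 = 90 ksi.
R_n/Ω = (90 × 4.176) / 2.0 = 187.9 kip.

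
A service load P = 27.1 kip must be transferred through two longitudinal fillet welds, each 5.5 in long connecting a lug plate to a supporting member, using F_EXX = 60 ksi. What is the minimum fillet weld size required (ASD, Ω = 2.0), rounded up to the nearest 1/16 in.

Total weld length L = 11 in.
Required throat t_e = P × Ω / (0.6 F_EXX × L) = 27.1 × 2.0 / (0.6 × 60 × 11) = 0.1369 in.
Required leg w = t_e / 0.707 = 0.1936 in → use 1/4 in.

w = 1/4 in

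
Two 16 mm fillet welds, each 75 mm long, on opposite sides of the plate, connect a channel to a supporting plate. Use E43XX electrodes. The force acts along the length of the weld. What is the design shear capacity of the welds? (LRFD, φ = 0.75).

E43XX → F_EXX = 430 MPa.
Effective throat t_e = 0.707 × 16 = 11.31 mm.
Total length L = 150 mm; A_we = 11.31 × 150 = 1697 mm².
F_nw = 0.6 F_EXX = 0.6 × 430 = 258 MPa.
φR_n = 0.75 × 258 × 1697 × 10⁻³ = 328.3 kN.

φR_n ≈ 328 kN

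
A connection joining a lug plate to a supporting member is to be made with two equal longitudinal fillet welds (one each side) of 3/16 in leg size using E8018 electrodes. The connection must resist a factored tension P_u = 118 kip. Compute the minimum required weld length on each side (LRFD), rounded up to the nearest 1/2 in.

E80XX → F_EXX = 80 ksi.
Throat t_e = 0.707 × 0.1875 = 0.1326 in.
φr_n = 0.75 × 0.6 × 80 × 0.1326 = 4.772 kip/in.
L_req = P_u / φr_n = 118 / 4.772 = 24.73 in total.
Per side: 24.73 / 2 = 12.36 in.
Round up → use L = 12.5 in on each side.

L = 12.5 in on each side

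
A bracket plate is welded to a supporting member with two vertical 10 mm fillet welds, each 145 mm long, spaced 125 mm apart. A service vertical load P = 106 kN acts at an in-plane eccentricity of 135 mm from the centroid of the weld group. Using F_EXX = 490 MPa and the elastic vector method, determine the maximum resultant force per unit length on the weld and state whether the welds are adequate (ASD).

f_max ≈ 1110 N/mm; NOT adequate

Total weld length L_w = 290 mm. Treat welds as unit-width lines.
Polar moment about centroid: J = 2[d³/12 + d(b/2)²] = 2[145³/12 + 145×62.5²] = 1641000 mm³.
Direct shear f_v = P/L_w = 106×10³ / 290 = 365.5 N/mm (vertical).
Torsion M = P·e = 106×10³ × 135 = 14310000 N·mm.
Critical point at (x, y) = (62.5, 72.5) from centroid. f_tx = M·y/J = 632.3 N/mm; f_ty = M·x/J = 545 N/mm.
Resultant f_max = √[f_tx² + (f_v + f_ty)²] = √[632.3² + (365.5 + 545)²] = 1109 N/mm.
Capacity per unit length: r_n/Ω = (1/2.0) × 0.6 × 490 × (0.707 × 10) = 1039 N/mm.
1109 > 1039 → NOT adequate.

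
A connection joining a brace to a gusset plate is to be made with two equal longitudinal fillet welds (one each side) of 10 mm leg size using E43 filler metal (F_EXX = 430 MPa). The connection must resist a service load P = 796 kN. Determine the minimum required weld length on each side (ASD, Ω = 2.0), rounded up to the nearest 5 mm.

L = 440 mm on each side

Throat t_e = 0.707 × 10 = 7.07 mm.
r_n/Ω = (0.6 × 430 × 7.07) / 2.0 = 912 N/mm = 0.912 kN/mm.
L_req = P / (r_n/Ω) = 796 / 0.912 = 872.8 mm total.
Per side: 872.8 / 2 = 436.4 mm.
Round up → use L = 440 mm on each side.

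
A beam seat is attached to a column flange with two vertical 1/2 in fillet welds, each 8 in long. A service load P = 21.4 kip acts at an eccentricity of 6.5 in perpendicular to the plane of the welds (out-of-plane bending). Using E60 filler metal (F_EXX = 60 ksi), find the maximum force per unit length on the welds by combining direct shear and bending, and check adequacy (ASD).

f_max ≈ 6.66 kip/in; NOT adequate

L_w = 2 × 8 = 16 in; section modulus (unit throat) S = 2 × L²/6 = 21.33 in².
Direct shear f_v = P/L_w = 21.4/16 = 1.337 kip/in.
Moment M = P × e = 21.4 × 6.5 = 139.1 kip·in; bending f_b = M/S = 6.52 kip/in.
f_max = √(f_v² + f_b²) = √(1.337² + 6.52²) = 6.656 kip/in.
r_n/Ω = (1/2.0) × 0.6 × 60 × (0.707 × 0.5) = 6.363 kip/in → NOT adequate.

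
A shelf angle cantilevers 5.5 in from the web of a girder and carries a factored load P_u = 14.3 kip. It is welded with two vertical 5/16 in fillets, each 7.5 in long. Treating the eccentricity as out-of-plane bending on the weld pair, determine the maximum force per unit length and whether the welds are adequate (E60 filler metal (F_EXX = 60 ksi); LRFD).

L_w = 2 × 7.5 = 15 in; section modulus (unit throat) S = 2 × L²/6 = 18.75 in².
Direct shear f_v = P/L_w = 14.3/15 = 0.9533 kip/in.
Moment M = P × e = 14.3 × 5.5 = 78.65 kip·in; bending f_b = M/S = 4.195 kip/in.
f_max = √(f_v² + f_b²) = √(0.9533² + 4.195²) = 4.302 kip/in.
φr_n = 0.75 × 0.6 × 60 × (0.707 × 0.3125) = 5.965 kip/in → adequate.

f_max ≈ 4.3 kip/in; adequate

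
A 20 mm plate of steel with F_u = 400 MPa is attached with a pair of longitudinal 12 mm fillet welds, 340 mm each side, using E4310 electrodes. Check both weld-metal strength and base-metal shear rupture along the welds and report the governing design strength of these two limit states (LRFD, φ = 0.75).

φR_n ≈ 1120 kN (weld metal governs)

E43XX → F_EXX = 430 MPa.
t_e = 0.707 × 12 = 8.484 mm; L = 680 mm.
Weld metal: φR_n = 0.75 × 0.6 × 430 × 8.484 × 680 × 10⁻³ = 1116 kN.
Base metal (shear rupture): φR_n = 0.75 × 0.6 × 400 × 20 × 680 × 10⁻³ = 2448 kN.
Governing: weld metal.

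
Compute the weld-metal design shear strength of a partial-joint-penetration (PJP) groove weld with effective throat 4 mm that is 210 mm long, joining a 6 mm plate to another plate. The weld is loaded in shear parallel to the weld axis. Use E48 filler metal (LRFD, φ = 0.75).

φR_n ≈ 181 kN

E48XX → F_EXX = 480 MPa.
Effective throat (given) t_e = 4 mm.
A_we = 4 × 210 = 840 mm².
F_nw = 0.6 F_EXX = 288 MPa.
φR_n = 0.75 × 288 × 840 × 10⁻³ = 181.4 kN.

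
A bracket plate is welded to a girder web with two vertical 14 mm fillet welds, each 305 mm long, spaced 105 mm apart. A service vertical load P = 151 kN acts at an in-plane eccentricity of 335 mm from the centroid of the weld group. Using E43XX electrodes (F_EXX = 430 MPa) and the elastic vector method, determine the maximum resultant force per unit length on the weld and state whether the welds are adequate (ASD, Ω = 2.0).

Total weld length L_w = 610 mm. Treat welds as unit-width lines.
Polar moment about centroid: J = 2[d³/12 + d(b/2)²] = 2[305³/12 + 305×52.5²] = 6410000 mm³.
Direct shear f_v = P/L_w = 151×10³ / 610 = 247.5 N/mm (vertical).
Torsion M = P·e = 151×10³ × 335 = 50585000 N·mm.
Critical point at (x, y) = (52.5, 152.5) from centroid. f_tx = M·y/J = 1203 N/mm; f_ty = M·x/J = 414.3 N/mm.
Resultant f_max = √[f_tx² + (f_v + f_ty)²] = √[1203² + (247.5 + 414.3)²] = 1373 N/mm.
Capacity per unit length: r_n/Ω = (1/2.0) × 0.6 × 430 × (0.707 × 14) = 1277 N/mm.
1373 > 1277 → NOT adequate.

f_max ≈ 1370 N/mm; NOT adequate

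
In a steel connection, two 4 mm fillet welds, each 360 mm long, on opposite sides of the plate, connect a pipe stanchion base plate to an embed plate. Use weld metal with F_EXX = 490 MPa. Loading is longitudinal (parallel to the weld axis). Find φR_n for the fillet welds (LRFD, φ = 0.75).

Effective throat t_e = 0.707 × 4 = 2.828 mm.
Total length L = 720 mm; A_we = 2.828 × 720 = 2036 mm².
F_nw = 0.6 F_EXX = 0.6 × 490 = 294 MPa.
φR_n = 0.75 × 294 × 2036 × 10⁻³ = 449 kN.

φR_n ≈ 449 kN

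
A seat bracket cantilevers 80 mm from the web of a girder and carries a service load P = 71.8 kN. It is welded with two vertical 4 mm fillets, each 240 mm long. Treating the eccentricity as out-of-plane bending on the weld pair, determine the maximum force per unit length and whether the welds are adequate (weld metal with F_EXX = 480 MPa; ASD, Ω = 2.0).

f_max ≈ 334 N/mm; adequate

L_w = 2 × 240 = 480 mm; section modulus (unit throat) S = 2 × L²/6 = 19200 mm².
Direct shear f_v = P/L_w = 71.8×10³/480 = 149.6 N/mm.
Moment M = P × e = 71.8×10³ × 80 = 5744000 N·mm; bending f_b = M/S = 299.2 N/mm.
f_max = √(f_v² + f_b²) = √(149.6² + 299.2²) = 334.5 N/mm.
r_n/Ω = (1/2.0) × 0.6 × 480 × (0.707 × 4) = 407.2 N/mm → adequate.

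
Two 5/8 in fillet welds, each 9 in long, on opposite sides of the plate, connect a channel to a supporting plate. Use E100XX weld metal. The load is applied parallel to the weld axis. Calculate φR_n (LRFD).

φR_n ≈ 358 kips

E100XX → F_EXX = 100 ksi.
Effective throat t_e = 0.707 × 0.625 = 0.4419 in.
Total length L = 18 in; A_we = 0.4419 × 18 = 7.954 in².
F_nw = 0.6 F_EXX = 0.6 × 100 = 60 ksi.
φR_n = 0.75 × 60 × 7.954 = 357.9 kips.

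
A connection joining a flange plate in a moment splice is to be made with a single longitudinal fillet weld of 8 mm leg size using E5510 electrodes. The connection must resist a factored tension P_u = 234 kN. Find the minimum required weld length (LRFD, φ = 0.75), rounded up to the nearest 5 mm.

E55XX → F_EXX = 550 MPa.
Throat t_e = 0.707 × 8 = 5.656 mm.
φr_n = 0.75 × 0.6 × 550 × 5.656 × 10⁻³ = 1.4 kN/mm.
L_req = P_u / φr_n = 234 / 1.4 = 167.2 mm total.
Round up → use L = 170 mm.

L = 170 mm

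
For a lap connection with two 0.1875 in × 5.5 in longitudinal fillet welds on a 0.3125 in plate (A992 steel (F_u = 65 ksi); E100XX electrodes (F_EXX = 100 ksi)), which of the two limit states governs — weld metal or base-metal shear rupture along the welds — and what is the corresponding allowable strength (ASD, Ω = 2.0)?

t_e = 0.707 × 0.1875 = 0.1326 in; L = 11 in.
Weld metal: R_n/Ω = (1/2.0) × 0.6 × 100 × 0.1326 × 11 = 43.75 kip.
Base metal (shear rupture): R_n/Ω = (1/2.0) × 0.6 × 65 × 0.3125 × 11 = 67.03 kip.
Governing: weld metal.

R_n/Ω ≈ 43.7 kip (weld metal governs)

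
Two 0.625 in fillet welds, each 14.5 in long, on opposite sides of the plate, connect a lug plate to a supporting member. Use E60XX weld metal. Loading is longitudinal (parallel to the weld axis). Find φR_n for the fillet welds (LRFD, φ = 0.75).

E60XX → F_EXX = 60 ksi.
Effective throat t_e = 0.707 × 0.625 = 0.4419 in.
Total length L = 29 in; A_we = 0.4419 × 29 = 12.81 in².
F_nw = 0.6 F_EXX = 0.6 × 60 = 36 ksi.
φR_n = 0.75 × 36 × 12.81 = 346 kips.

φR_n ≈ 346 kips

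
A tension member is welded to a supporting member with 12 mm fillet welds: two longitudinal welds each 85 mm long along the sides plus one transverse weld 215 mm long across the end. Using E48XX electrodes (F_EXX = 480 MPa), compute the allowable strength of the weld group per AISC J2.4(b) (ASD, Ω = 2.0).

t_e = 0.707 × 12 = 8.484 mm.
R_nwl = 0.6 × 480 × 8.484 × 170 × 10⁻³ = 415.4 kN (longitudinal, 2 welds).
R_nwt = 0.6 × 480 × 8.484 × 215 × 10⁻³ = 525.3 kN (transverse, base value).
(i) R_nwl + R_nwt = 940.7 kN; (ii) 0.85 R_nwl + 1.5 R_nwt = 1141 kN.
R_n = max = 1141 kN [governs: (ii)]; R_n/Ω = 570.5 kN.

R_n/Ω ≈ 571 kN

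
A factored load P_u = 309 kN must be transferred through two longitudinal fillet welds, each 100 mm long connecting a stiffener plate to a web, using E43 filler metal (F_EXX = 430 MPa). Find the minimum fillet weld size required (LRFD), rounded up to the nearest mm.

w = 12 mm

Total weld length L = 200 mm.
Required throat t_e = P_u / (φ × 0.6 F_EXX × L) = 309 / (0.75 × 0.6 × 430 × 200 × 10⁻³) = 7.984 mm.
Required leg w = t_e / 0.707 = 11.29 mm → use 12 mm.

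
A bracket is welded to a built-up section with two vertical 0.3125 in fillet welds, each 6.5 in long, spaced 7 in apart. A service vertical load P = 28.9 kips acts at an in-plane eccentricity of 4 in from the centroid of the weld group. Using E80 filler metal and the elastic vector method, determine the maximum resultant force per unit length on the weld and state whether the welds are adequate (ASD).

E80XX → F_EXX = 80 ksi.
Total weld length L_w = 13 in. Treat welds as unit-width lines.
Polar moment about centroid: J = 2[d³/12 + d(b/2)²] = 2[6.5³/12 + 6.5×3.5²] = 205 in³.
Direct shear f_v = P/L_w = 28.9 / 13 = 2.223 kip/in (vertical).
Torsion M = P·e = 28.9 × 4 = 115.6 kip·in.
Critical point at (x, y) = (3.5, 3.25) from centroid. f_tx = M·y/J = 1.832 kip/in; f_ty = M·x/J = 1.973 kip/in.
Resultant f_max = √[f_tx² + (f_v + f_ty)²] = √[1.832² + (2.223 + 1.973)²] = 4.579 kip/in.
Capacity per unit length: r_n/Ω = (1/2.0) × 0.6 × 80 × (0.707 × 0.3125) = 5.302 kip/in.
4.579 ≤ 5.302 → adequate.

f_max ≈ 4.58 kip/in; adequate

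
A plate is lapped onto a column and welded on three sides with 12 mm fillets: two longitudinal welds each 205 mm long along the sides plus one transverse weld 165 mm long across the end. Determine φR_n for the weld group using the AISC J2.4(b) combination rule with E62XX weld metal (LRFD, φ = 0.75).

φR_n ≈ 1410 kN

E62XX → F_EXX = 620 MPa.
t_e = 0.707 × 12 = 8.484 mm.
R_nwl = 0.6 × 620 × 8.484 × 410 × 10⁻³ = 1294 kN (longitudinal, 2 welds).
R_nwt = 0.6 × 620 × 8.484 × 165 × 10⁻³ = 520.7 kN (transverse, base value).
(i) R_nwl + R_nwt = 1815 kN; (ii) 0.85 R_nwl + 1.5 R_nwt = 1881 kN.
R_n = max = 1881 kN [governs: (ii)]; φR_n = 1411 kN.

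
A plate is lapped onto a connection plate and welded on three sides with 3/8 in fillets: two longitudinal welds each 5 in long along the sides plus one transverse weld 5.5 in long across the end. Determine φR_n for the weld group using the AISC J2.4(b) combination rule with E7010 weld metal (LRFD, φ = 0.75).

E70XX → F_EXX = 70 ksi.
t_e = 0.707 × 0.375 = 0.2651 in.
R_nwl = 0.6 × 70 × 0.2651 × 10 = 111.4 kips (longitudinal, 2 welds).
R_nwt = 0.6 × 70 × 0.2651 × 5.5 = 61.24 kips (transverse, base value).
(i) R_nwl + R_nwt = 172.6 kips; (ii) 0.85 R_nwl + 1.5 R_nwt = 186.5 kips.
R_n = max = 186.5 kips [governs: (ii)]; φR_n = 139.9 kips.

φR_n ≈ 140 kips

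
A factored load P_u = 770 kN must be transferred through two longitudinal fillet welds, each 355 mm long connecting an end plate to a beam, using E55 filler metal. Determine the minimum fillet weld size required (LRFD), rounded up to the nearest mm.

w = 7 mm

E55XX → F_EXX = 550 MPa.
Total weld length L = 710 mm.
Required throat t_e = P_u / (φ × 0.6 F_EXX × L) = 770 / (0.75 × 0.6 × 550 × 710 × 10⁻³) = 4.382 mm.
Required leg w = t_e / 0.707 = 6.198 mm → use 7 mm.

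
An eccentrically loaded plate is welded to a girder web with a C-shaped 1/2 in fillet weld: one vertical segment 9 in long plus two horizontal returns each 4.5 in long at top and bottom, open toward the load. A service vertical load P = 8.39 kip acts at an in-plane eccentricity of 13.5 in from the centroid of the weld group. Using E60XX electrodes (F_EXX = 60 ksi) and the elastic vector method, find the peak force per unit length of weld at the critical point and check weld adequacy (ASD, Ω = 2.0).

Total weld length L_w = 18 in. Treat welds as unit-width lines.
Centroid: x̄ = 2×4.5×2.25 / 18 = 1.125 in from the vertical weld.
Polar moment about centroid: J = I_x + I_y = [9³/12 + 2×4.5×4.5²] + [9×1.125² + 2(4.5³/12 + 4.5×1.125²)] = 281 in³.
Direct shear f_v = P/L_w = 8.39 / 18 = 0.4661 kip/in (vertical).
Torsion M = P·e = 8.39 × 13.5 = 113.27 kip·in.
Critical point at (x, y) = (3.375, 4.5) from centroid. f_tx = M·y/J = 1.814 kip/in; f_ty = M·x/J = 1.361 kip/in.
Resultant f_max = √[f_tx² + (f_v + f_ty)²] = √[1.814² + (0.4661 + 1.361)²] = 2.574 kip/in.
Capacity per unit length: r_n/Ω = (1/2.0) × 0.6 × 60 × (0.707 × 0.5) = 6.363 kip/in.
2.574 ≤ 6.363 → adequate.

f_max ≈ 2.57 kip/in; adequate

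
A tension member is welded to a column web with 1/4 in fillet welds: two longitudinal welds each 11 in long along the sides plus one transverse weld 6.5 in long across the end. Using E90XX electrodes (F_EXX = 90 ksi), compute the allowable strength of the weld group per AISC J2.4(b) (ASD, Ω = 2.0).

R_n/Ω ≈ 136 kip

t_e = 0.707 × 0.25 = 0.1767 in.
R_nwl = 0.6 × 90 × 0.1767 × 22 = 210 kip (longitudinal, 2 welds).
R_nwt = 0.6 × 90 × 0.1767 × 6.5 = 62.04 kip (transverse, base value).
(i) R_nwl + R_nwt = 272 kip; (ii) 0.85 R_nwl + 1.5 R_nwt = 271.5 kip.
R_n = max = 272 kip [governs: (i)]; R_n/Ω = 136 kip.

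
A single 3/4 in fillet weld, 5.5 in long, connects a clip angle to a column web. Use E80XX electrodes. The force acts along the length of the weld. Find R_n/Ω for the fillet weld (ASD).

E80XX → F_EXX = 80 ksi.
Effective throat t_e = 0.707 × 0.75 = 0.5302 in.
Total length L = 5.5 in; A_we = 0.5302 × 5.5 = 2.916 in².
F_nw = 0.6 F_EXX = 0.6 × 80 = 48 ksi.
R_n = 48 × 2.916 = 140 kips; R_n/Ω = 140/2.0 = 69.99 kips.

R_n/Ω ≈ 70 kips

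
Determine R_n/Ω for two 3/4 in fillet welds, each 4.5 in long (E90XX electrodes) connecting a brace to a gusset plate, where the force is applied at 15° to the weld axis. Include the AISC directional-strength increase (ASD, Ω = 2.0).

R_n/Ω ≈ 137 kips

E90XX → F_EXX = 90 ksi.
t_e = 0.707 × 0.75 = 0.5302 in; A_we = 0.5302 × 9 = 4.772 in².
Directional factor: 1.0 + 0.5 sin^1.5(15°) = 1.066.
F_nw = 0.6 × 90 × 1.066 = 57.56 ksi.
R_n/Ω = (57.56 × 4.772) / 2.0 = 137.3 kips.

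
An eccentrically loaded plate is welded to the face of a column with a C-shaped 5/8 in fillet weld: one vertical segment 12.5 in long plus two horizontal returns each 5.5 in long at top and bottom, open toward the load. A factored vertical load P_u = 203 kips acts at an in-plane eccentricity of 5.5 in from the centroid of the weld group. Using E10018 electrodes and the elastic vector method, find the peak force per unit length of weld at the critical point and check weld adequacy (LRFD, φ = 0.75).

E100XX → F_EXX = 100 ksi.
Total weld length L_w = 23.5 in. Treat welds as unit-width lines.
Centroid: x̄ = 2×5.5×2.75 / 23.5 = 1.287 in from the vertical weld.
Polar moment about centroid: J = I_x + I_y = [12.5³/12 + 2×5.5×6.25²] + [12.5×1.287² + 2(5.5³/12 + 5.5×1.463²)] = 664.4 in³.
Direct shear f_v = P/L_w = 203 / 23.5 = 8.638 kip/in (vertical).
Torsion M = P·e = 203 × 5.5 = 1116.5 kip·in.
Critical point at (x, y) = (4.213, 6.25) from centroid. f_tx = M·y/J = 10.5 kip/in; f_ty = M·x/J = 7.079 kip/in.
Resultant f_max = √[f_tx² + (f_v + f_ty)²] = √[10.5² + (8.638 + 7.079)²] = 18.9 kip/in.
Capacity per unit length: φr_n = 0.75 × 0.6 × 100 × (0.707 × 0.625) = 19.88 kip/in.
18.9 ≤ 19.88 → adequate.

f_max ≈ 18.9 kip/in; adequate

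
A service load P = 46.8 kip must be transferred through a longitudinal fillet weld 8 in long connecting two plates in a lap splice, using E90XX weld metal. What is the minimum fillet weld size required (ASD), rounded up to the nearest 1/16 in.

w = 5/16 in

E90XX → F_EXX = 90 ksi.
Total weld length L = 8 in.
Required throat t_e = P × Ω / (0.6 F_EXX × L) = 46.8 × 2.0 / (0.6 × 90 × 8) = 0.2167 in.
Required leg w = t_e / 0.707 = 0.3065 in → use 5/16 in.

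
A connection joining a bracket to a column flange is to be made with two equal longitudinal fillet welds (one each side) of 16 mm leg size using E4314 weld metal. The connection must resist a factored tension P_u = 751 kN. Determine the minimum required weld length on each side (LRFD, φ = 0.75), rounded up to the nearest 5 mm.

E43XX → F_EXX = 430 MPa.
Throat t_e = 0.707 × 16 = 11.31 mm.
φr_n = 0.75 × 0.6 × 430 × 11.31 × 10⁻³ = 2.189 kN/mm.
L_req = P_u / φr_n = 751 / 2.189 = 343.1 mm total.
Per side: 343.1 / 2 = 171.5 mm.
Round up → use L = 175 mm on each side.

L = 175 mm on each side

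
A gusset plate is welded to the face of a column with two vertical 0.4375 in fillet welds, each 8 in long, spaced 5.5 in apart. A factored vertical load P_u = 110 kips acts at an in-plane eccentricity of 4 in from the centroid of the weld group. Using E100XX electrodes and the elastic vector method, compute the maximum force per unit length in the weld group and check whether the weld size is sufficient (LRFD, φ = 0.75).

E100XX → F_EXX = 100 ksi.
Total weld length L_w = 16 in. Treat welds as unit-width lines.
Polar moment about centroid: J = 2[d³/12 + d(b/2)²] = 2[8³/12 + 8×2.75²] = 206.3 in³.
Direct shear f_v = P/L_w = 110 / 16 = 6.875 kip/in (vertical).
Torsion M = P·e = 110 × 4 = 440 kip·in.
Critical point at (x, y) = (2.75, 4) from centroid. f_tx = M·y/J = 8.53 kip/in; f_ty = M·x/J = 5.864 kip/in.
Resultant f_max = √[f_tx² + (f_v + f_ty)²] = √[8.53² + (6.875 + 5.864)²] = 15.33 kip/in.
Capacity per unit length: φr_n = 0.75 × 0.6 × 100 × (0.707 × 0.4375) = 13.92 kip/in.
15.33 > 13.92 → NOT adequate.

f_max ≈ 15.3 kip/in; NOT adequate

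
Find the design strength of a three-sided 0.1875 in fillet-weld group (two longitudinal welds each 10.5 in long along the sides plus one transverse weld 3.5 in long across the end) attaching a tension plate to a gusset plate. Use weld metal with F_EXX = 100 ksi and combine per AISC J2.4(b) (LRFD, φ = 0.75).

t_e = 0.707 × 0.1875 = 0.1326 in.
R_nwl = 0.6 × 100 × 0.1326 × 21 = 167 kips (longitudinal, 2 welds).
R_nwt = 0.6 × 100 × 0.1326 × 3.5 = 27.84 kips (transverse, base value).
(i) R_nwl + R_nwt = 194.9 kips; (ii) 0.85 R_nwl + 1.5 R_nwt = 183.7 kips.
R_n = max = 194.9 kips [governs: (i)]; φR_n = 146.2 kips.

φR_n ≈ 146 kips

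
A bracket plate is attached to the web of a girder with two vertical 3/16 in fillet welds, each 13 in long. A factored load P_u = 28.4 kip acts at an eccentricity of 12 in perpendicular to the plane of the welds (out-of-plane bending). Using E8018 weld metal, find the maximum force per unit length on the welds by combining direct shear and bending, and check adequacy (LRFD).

E80XX → F_EXX = 80 ksi.
L_w = 2 × 13 = 26 in; section modulus (unit throat) S = 2 × L²/6 = 56.33 in².
Direct shear f_v = P/L_w = 28.4/26 = 1.092 kip/in.
Moment M = P × e = 28.4 × 12 = 340.8 kip·in; bending f_b = M/S = 6.05 kip/in.
f_max = √(f_v² + f_b²) = √(1.092² + 6.05²) = 6.148 kip/in.
φr_n = 0.75 × 0.6 × 80 × (0.707 × 0.1875) = 4.772 kip/in → NOT adequate.

f_max ≈ 6.15 kip/in; NOT adequate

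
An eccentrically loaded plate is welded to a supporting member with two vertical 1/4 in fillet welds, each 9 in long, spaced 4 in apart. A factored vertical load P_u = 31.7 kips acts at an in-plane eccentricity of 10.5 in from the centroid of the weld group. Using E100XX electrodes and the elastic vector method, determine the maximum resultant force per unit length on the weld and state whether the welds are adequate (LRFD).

E100XX → F_EXX = 100 ksi.
Total weld length L_w = 18 in. Treat welds as unit-width lines.
Polar moment about centroid: J = 2[d³/12 + d(b/2)²] = 2[9³/12 + 9×2²] = 193.5 in³.
Direct shear f_v = P/L_w = 31.7 / 18 = 1.761 kip/in (vertical).
Torsion M = P·e = 31.7 × 10.5 = 332.85 kip·in.
Critical point at (x, y) = (2, 4.5) from centroid. f_tx = M·y/J = 7.741 kip/in; f_ty = M·x/J = 3.44 kip/in.
Resultant f_max = √[f_tx² + (f_v + f_ty)²] = √[7.741² + (1.761 + 3.44)²] = 9.326 kip/in.
Capacity per unit length: φr_n = 0.75 × 0.6 × 100 × (0.707 × 0.25) = 7.954 kip/in.
9.326 > 7.954 → NOT adequate.

f_max ≈ 9.33 kip/in; NOT adequate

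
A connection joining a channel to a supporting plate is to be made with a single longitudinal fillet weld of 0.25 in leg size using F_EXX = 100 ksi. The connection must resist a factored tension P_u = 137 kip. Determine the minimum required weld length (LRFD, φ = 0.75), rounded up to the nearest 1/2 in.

L = 17.5 in

Throat t_e = 0.707 × 0.25 = 0.1767 in.
φr_n = 0.75 × 0.6 × 100 × 0.1767 = 7.954 kip/in.
L_req = P_u / φr_n = 137 / 7.954 = 17.22 in total.
Round up → use L = 17.5 in.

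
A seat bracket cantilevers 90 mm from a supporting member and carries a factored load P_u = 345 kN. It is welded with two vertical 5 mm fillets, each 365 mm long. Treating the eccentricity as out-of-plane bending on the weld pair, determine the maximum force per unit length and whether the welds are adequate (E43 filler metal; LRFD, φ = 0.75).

f_max ≈ 844 N/mm; NOT adequate

E43XX → F_EXX = 430 MPa.
L_w = 2 × 365 = 730 mm; section modulus (unit throat) S = 2 × L²/6 = 44410 mm².
Direct shear f_v = P/L_w = 345×10³/730 = 472.6 N/mm.
Moment M = P × e = 345×10³ × 90 = 31050000 N·mm; bending f_b = M/S = 699.2 N/mm.
f_max = √(f_v² + f_b²) = √(472.6² + 699.2²) = 843.9 N/mm.
φr_n = 0.75 × 0.6 × 430 × (0.707 × 5) = 684 N/mm → NOT adequate.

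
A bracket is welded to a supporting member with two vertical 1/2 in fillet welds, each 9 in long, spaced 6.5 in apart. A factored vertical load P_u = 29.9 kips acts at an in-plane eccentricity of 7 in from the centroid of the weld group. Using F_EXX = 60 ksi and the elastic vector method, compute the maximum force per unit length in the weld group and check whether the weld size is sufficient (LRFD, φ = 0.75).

Total weld length L_w = 18 in. Treat welds as unit-width lines.
Polar moment about centroid: J = 2[d³/12 + d(b/2)²] = 2[9³/12 + 9×3.25²] = 311.6 in³.
Direct shear f_v = P/L_w = 29.9 / 18 = 1.661 kip/in (vertical).
Torsion M = P·e = 29.9 × 7 = 209.3 kip·in.
Critical point at (x, y) = (3.25, 4.5) from centroid. f_tx = M·y/J = 3.022 kip/in; f_ty = M·x/J = 2.183 kip/in.
Resultant f_max = √[f_tx² + (f_v + f_ty)²] = √[3.022² + (1.661 + 2.183)²] = 4.89 kip/in.
Capacity per unit length: φr_n = 0.75 × 0.6 × 60 × (0.707 × 0.5) = 9.544 kip/in.
4.89 ≤ 9.544 → adequate.

f_max ≈ 4.89 kip/in; adequate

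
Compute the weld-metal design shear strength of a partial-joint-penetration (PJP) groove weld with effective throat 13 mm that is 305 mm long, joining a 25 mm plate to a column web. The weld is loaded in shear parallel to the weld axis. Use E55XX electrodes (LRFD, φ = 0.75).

E55XX → F_EXX = 550 MPa.
Effective throat (given) t_e = 13 mm.
A_we = 13 × 305 = 3965 mm².
F_nw = 0.6 F_EXX = 330 MPa.
φR_n = 0.75 × 330 × 3965 × 10⁻³ = 981.3 kN.

φR_n ≈ 981 kN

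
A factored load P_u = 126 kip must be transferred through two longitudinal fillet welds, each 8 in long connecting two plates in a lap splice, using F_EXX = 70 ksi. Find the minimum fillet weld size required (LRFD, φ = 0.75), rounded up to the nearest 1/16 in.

Total weld length L = 16 in.
Required throat t_e = P_u / (φ × 0.6 F_EXX × L) = 126 / (0.75 × 0.6 × 70 × 16) = 0.25 in.
Required leg w = t_e / 0.707 = 0.3536 in → use 3/8 in.

w = 3/8 in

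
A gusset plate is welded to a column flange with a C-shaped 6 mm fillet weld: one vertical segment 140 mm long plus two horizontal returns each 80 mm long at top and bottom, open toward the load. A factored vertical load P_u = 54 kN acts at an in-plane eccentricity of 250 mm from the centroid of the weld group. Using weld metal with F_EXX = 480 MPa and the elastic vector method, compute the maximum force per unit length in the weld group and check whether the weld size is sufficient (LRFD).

Total weld length L_w = 300 mm. Treat welds as unit-width lines.
Centroid: x̄ = 2×80×40 / 300 = 21.33 mm from the vertical weld.
Polar moment about centroid: J = I_x + I_y = [140³/12 + 2×80×70²] + [140×21.33² + 2(80³/12 + 80×18.67²)] = 1217000 mm³.
Direct shear f_v = P/L_w = 54×10³ / 300 = 180 N/mm (vertical).
Torsion M = P·e = 54×10³ × 250 = 13500000 N·mm.
Critical point at (x, y) = (58.67, 70) from centroid. f_tx = M·y/J = 776.2 N/mm; f_ty = M·x/J = 650.5 N/mm.
Resultant f_max = √[f_tx² + (f_v + f_ty)²] = √[776.2² + (180 + 650.5)²] = 1137 N/mm.
Capacity per unit length: φr_n = 0.75 × 0.6 × 480 × (0.707 × 6) = 916.3 N/mm.
1137 > 916.3 → NOT adequate.

f_max ≈ 1140 N/mm; NOT adequate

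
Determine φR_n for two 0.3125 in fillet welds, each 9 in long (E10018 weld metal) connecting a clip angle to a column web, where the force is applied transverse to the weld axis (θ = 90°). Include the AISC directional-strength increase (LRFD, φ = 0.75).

φR_n ≈ 268 kip

E100XX → F_EXX = 100 ksi.
t_e = 0.707 × 0.3125 = 0.2209 in; A_we = 0.2209 × 18 = 3.977 in².
Directional factor: 1.0 + 0.5 sin^1.5(90°) = 1.5.
F_nw = 0.6 × 100 × 1.5 = 90 ksi.
φR_n = 0.75 × 90 × 3.977 = 268.4 kip.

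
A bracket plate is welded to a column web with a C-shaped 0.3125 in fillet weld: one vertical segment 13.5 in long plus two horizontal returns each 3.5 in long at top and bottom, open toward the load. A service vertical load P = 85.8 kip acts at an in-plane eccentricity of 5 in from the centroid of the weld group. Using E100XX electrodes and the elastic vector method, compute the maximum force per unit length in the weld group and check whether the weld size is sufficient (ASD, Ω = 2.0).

f_max ≈ 8.37 kip/in; NOT adequate

E100XX → F_EXX = 100 ksi.
Total weld length L_w = 20.5 in. Treat welds as unit-width lines.
Centroid: x̄ = 2×3.5×1.75 / 20.5 = 0.5976 in from the vertical weld.
Polar moment about centroid: J = I_x + I_y = [13.5³/12 + 2×3.5×6.75²] + [13.5×0.5976² + 2(3.5³/12 + 3.5×1.152²)] = 545.2 in³.
Direct shear f_v = P/L_w = 85.8 / 20.5 = 4.185 kip/in (vertical).
Torsion M = P·e = 85.8 × 5 = 429 kip·in.
Critical point at (x, y) = (2.902, 6.75) from centroid. f_tx = M·y/J = 5.311 kip/in; f_ty = M·x/J = 2.284 kip/in.
Resultant f_max = √[f_tx² + (f_v + f_ty)²] = √[5.311² + (4.185 + 2.284)²] = 8.37 kip/in.
Capacity per unit length: r_n/Ω = (1/2.0) × 0.6 × 100 × (0.707 × 0.3125) = 6.628 kip/in.
8.37 > 6.628 → NOT adequate.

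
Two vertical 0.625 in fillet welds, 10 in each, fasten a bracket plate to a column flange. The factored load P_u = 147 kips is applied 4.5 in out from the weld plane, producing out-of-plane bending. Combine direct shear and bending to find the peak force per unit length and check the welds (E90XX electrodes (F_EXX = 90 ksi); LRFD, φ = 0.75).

L_w = 2 × 10 = 20 in; section modulus (unit throat) S = 2 × L²/6 = 33.33 in².
Direct shear f_v = P/L_w = 147/20 = 7.35 kip/in.
Moment M = P × e = 147 × 4.5 = 661.5 kip·in; bending f_b = M/S = 19.84 kip/in.
f_max = √(f_v² + f_b²) = √(7.35² + 19.84²) = 21.16 kip/in.
φr_n = 0.75 × 0.6 × 90 × (0.707 × 0.625) = 17.9 kip/in → NOT adequate.

f_max ≈ 21.2 kip/in; NOT adequate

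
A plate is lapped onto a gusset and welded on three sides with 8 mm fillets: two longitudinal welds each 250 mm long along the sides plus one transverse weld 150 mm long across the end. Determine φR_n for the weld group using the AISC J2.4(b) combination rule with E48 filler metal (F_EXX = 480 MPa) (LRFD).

φR_n ≈ 794 kN

t_e = 0.707 × 8 = 5.656 mm.
R_nwl = 0.6 × 480 × 5.656 × 500 × 10⁻³ = 814.5 kN (longitudinal, 2 welds).
R_nwt = 0.6 × 480 × 5.656 × 150 × 10⁻³ = 244.3 kN (transverse, base value).
(i) R_nwl + R_nwt = 1059 kN; (ii) 0.85 R_nwl + 1.5 R_nwt = 1059 kN.
R_n = max = 1059 kN [governs: (i)]; φR_n = 794.1 kN.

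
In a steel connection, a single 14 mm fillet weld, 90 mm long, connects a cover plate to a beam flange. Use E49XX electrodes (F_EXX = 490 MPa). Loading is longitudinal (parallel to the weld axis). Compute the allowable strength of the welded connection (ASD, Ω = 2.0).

R_n/Ω ≈ 131 kN

Effective throat t_e = 0.707 × 14 = 9.898 mm.
Total length L = 90 mm; A_we = 9.898 × 90 = 890.8 mm².
F_nw = 0.6 F_EXX = 0.6 × 490 = 294 MPa.
R_n = 294 × 890.8 × 10⁻³ = 261.9 kN; R_n/Ω = 261.9/2.0 = 131 kN.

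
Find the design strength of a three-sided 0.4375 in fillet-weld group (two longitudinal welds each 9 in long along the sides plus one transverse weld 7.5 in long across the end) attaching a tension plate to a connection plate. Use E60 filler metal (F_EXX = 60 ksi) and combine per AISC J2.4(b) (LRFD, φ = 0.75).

φR_n ≈ 222 kip

t_e = 0.707 × 0.4375 = 0.3093 in.
R_nwl = 0.6 × 60 × 0.3093 × 18 = 200.4 kip (longitudinal, 2 welds).
R_nwt = 0.6 × 60 × 0.3093 × 7.5 = 83.51 kip (transverse, base value).
(i) R_nwl + R_nwt = 283.9 kip; (ii) 0.85 R_nwl + 1.5 R_nwt = 295.6 kip.
R_n = max = 295.6 kip [governs: (ii)]; φR_n = 221.7 kip.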